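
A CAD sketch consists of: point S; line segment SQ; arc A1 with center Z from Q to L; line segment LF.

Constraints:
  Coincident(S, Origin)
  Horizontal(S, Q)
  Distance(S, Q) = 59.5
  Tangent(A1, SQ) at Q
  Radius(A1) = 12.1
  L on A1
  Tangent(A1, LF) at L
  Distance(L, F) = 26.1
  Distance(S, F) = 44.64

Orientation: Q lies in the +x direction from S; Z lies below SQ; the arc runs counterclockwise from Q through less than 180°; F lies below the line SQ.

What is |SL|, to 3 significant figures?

49.6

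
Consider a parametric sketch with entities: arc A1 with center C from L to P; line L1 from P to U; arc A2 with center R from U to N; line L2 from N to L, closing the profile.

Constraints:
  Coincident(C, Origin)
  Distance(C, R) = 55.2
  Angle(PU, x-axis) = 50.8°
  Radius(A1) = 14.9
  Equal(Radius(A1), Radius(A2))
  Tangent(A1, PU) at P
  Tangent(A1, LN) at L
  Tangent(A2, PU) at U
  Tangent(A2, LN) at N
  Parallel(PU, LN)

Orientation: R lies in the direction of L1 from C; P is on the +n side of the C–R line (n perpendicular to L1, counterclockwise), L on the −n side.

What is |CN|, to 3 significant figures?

57.2

The slot axis is L1's direction at 50.8°, so u = (cos 50.8°, sin 50.8°) = (0.632, 0.775) and n = (−sin 50.8°, cos 50.8°) = (-0.775, 0.632). C is at the origin and R lies 55.2 along u from C, so R = 55.2·u = (34.9, 42.8). Tangency of A1 to both parallel lines with radius 14.9 puts P and L at C ± 14.9·n: P = (-11.5, 9.42), L = (11.5, -9.42). Equal radii place U and N the same way about R: U = R + 14.9·n = (23.3, 52.2), N = R − 14.9·n = (46.4, 33.4). Then |CN| = |N − C| = 57.2.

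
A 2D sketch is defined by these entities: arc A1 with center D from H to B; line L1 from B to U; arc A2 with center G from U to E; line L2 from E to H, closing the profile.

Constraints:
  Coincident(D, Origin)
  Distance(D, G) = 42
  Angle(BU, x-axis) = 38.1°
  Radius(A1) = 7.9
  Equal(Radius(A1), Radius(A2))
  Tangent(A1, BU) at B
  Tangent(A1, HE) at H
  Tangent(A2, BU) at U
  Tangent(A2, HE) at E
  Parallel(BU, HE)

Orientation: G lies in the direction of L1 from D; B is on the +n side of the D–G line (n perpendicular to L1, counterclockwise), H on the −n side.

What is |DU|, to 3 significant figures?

42.7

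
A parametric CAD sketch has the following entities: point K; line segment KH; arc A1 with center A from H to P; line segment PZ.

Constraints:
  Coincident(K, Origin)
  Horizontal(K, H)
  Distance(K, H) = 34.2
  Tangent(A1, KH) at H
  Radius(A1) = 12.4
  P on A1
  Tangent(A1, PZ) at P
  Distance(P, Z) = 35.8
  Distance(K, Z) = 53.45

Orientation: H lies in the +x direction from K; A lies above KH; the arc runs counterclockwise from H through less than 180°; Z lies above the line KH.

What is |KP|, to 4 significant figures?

48.37

K is at the origin; KH is horizontal with |KH| = 34.2 and H on the +x side, so H = (34.20, 0.000). Tangency of A1 to KH means the radius AH is perpendicular to KH, so A = H + (0, 12.4) = (34.20, 12.40). Since AP ⟂ PZ (tangency), |AZ| = √(12.4² + 35.8²) = 37.89 regardless of where P sits on A1. So Z lies on both circle(K, 53.45) and circle(A, 37.89); the above-KH intersection is Z = (22.56, 48.45). P is the foot of the tangent from Z: P = (44.10, 19.86).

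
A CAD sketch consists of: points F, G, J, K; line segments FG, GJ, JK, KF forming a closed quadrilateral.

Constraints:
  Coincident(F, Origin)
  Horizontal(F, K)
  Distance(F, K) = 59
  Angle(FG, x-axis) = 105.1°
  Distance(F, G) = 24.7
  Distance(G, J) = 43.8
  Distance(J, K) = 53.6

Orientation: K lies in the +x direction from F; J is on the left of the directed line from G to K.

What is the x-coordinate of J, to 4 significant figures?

31.39

F is at the origin; F and K share the same y with |FK| = 59.0 and K in +x, so K = (59.0, 0). FG runs at 105.1° with |FG| = 24.7, so G = (-6.434, 23.85). J is determined by |GJ| = 43.8 and |JK| = 53.6 together: it lies at the intersection of circle(G, 43.8) and circle(K, 53.6). With |GK| = 69.64, the foot of the radical line on GK is 27.97 from G and the perpendicular offset is √(43.8² − 27.97²) = 33.71. Taking the left-of-GK solution: J = (31.39, 45.94).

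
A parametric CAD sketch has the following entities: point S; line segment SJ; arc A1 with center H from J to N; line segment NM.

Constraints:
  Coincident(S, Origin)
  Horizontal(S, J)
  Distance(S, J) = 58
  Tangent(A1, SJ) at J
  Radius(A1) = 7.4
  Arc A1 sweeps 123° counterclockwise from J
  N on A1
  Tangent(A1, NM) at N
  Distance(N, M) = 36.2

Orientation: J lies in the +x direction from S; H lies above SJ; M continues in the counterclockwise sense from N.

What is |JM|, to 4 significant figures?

43.92

On A1, J sits at bearing -90° from H; a 123° counterclockwise sweep puts N at bearing 33°, so N = H + 7.4·(cos 33°, sin 33°) = (64.21, 11.43). Since A1 is tangent to NM there, HN ⟂ NM, so NM runs along (−sin 33°, cos 33°); with |NM| = 36.2, M = (44.49, 41.79). Then |JM| = |M − J| = 43.92.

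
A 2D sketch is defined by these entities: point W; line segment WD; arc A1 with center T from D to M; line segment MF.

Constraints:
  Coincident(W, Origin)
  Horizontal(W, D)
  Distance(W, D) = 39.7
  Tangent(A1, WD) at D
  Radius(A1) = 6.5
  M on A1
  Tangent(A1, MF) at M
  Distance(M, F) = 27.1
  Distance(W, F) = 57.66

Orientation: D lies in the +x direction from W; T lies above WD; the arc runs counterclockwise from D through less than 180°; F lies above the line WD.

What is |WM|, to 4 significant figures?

46.63

Checks: |TM| = 6.500 ✓; ∠(TM, MF) = 90.00° ✓; |MF| = 27.10 ✓; |WF| = 57.66 ✓.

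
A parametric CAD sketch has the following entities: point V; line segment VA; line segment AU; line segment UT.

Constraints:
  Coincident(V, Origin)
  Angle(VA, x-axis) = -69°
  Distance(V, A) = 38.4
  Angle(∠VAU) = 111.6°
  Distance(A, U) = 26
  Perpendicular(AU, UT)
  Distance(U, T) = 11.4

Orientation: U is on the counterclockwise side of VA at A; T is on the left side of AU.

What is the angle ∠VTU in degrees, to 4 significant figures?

121.2°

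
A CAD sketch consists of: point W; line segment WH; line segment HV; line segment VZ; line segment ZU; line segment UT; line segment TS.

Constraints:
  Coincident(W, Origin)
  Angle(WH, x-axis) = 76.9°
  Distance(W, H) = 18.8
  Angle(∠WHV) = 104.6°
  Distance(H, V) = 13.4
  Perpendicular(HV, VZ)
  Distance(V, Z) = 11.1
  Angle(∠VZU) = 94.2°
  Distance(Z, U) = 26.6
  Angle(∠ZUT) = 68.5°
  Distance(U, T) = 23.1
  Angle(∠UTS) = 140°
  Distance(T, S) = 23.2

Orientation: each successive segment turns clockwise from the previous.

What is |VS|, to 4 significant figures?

21.54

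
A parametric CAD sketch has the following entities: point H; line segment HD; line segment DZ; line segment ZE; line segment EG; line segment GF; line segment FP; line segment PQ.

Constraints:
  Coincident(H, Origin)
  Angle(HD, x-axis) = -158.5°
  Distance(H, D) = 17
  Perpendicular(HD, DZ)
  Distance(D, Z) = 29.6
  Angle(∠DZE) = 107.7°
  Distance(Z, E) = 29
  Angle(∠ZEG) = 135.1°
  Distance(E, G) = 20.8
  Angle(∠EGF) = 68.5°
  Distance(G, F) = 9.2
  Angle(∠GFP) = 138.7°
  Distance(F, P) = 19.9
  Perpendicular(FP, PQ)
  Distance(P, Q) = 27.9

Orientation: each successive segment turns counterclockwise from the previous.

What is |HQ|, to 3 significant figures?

50.8

∠GFP = 138.7° gives FP at -158° from the x-axis; with |FP| = 19.9, P = (10.5, -20.4). The perpendicularity gives PQ at right angles to FP, so PQ runs at -68.5°; with |PQ| = 27.9, Q = (20.7, -46.4). Then |HQ| = |Q − H| = 50.8.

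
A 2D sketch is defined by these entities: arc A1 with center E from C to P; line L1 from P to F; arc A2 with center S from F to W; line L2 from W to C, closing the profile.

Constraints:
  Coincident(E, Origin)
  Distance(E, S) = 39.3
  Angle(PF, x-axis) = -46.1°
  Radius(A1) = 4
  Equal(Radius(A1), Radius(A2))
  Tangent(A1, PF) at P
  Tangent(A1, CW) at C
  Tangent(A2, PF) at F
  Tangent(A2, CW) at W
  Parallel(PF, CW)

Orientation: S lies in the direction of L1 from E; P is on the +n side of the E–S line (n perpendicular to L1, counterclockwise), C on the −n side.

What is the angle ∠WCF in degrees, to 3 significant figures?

11.5°

The slot axis is L1's direction at -46.1°, so u = (cos -46.1°, sin -46.1°) = (0.693, -0.721) and n = (−sin -46.1°, cos -46.1°) = (0.721, 0.693). E is at the origin and S lies 39.3 along u from E, so S = 39.3·u = (27.3, -28.3). Tangency of A1 to both parallel lines with radius 4.0 puts P and C at E ± 4.0·n: P = (2.88, 2.77), C = (-2.88, -2.77). Equal radii place F and W the same way about S: F = S + 4.0·n = (30.1, -25.5), W = S − 4.0·n = (24.4, -31.1). Then cos ∠WCF = CW·CF / (|CW||CF|), giving 11.5°.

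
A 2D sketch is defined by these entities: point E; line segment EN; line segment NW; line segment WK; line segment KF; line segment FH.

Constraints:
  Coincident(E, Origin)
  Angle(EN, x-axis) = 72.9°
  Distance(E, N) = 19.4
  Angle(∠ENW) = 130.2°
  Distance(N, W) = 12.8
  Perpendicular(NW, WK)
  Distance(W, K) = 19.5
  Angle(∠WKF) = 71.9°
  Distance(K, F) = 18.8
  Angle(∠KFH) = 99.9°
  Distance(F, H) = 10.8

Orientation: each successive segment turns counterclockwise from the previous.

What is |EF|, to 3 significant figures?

7.54

E is at the origin; EN runs at 72.9° with length 19.4, so N = (5.70, 18.5). ∠ENW = 130.2° gives NW at 123° from the x-axis; with |NW| = 12.8, W = (-1.21, 29.3). NW ⟂ WK, so WK runs at -147°; with |WK| = 19.5, K = (-17.6, 18.8). ∠WKF = 71.9° gives KF at -39.2° from the x-axis; with |KF| = 18.8, F = (-3.05, 6.90). Then |EF| = |F − E| = 7.54.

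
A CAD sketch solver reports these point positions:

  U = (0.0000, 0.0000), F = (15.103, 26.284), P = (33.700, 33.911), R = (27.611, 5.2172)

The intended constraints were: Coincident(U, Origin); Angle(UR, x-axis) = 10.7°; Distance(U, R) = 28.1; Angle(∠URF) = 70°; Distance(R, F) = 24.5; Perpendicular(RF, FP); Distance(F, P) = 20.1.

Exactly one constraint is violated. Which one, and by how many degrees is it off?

Perpendicular(RF, FP) — off by 8.40°.

U = (0.00, 0.00) ✓; UR at 10.70° ✓; |UR| = 28.10 ✓; ∠URF = 70.00° ✓; |RF| = 24.50 ✓; ∠(RF, FP) = 98.40° ✗; |FP| = 20.10 ✓.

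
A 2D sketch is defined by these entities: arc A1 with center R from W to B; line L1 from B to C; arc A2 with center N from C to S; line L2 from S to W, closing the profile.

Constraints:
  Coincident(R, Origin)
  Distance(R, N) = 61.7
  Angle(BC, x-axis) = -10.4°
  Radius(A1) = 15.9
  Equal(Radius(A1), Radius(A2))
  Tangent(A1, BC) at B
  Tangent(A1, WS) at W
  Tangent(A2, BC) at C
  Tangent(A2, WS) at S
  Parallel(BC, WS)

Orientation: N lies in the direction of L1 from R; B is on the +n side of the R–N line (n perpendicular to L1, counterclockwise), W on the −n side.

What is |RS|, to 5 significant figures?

63.716

The slot axis is L1's direction at -10.4°, so u = (cos -10.4°, sin -10.4°) = (0.98357, -0.18052) and n = (−sin -10.4°, cos -10.4°) = (0.18052, 0.98357). R is at the origin and N lies 61.7 along u from R, so N = 61.7·u = (60.686, -11.138). Tangency of A1 to both parallel lines with radius 15.9 puts B and W at R ± 15.9·n: B = (2.8703, 15.639), W = (-2.8703, -15.639). Equal radii place C and S the same way about N: C = N + 15.9·n = (63.557, 4.5008), S = N − 15.9·n = (57.816, -26.777). Then |RS| = |S − R| = 63.716.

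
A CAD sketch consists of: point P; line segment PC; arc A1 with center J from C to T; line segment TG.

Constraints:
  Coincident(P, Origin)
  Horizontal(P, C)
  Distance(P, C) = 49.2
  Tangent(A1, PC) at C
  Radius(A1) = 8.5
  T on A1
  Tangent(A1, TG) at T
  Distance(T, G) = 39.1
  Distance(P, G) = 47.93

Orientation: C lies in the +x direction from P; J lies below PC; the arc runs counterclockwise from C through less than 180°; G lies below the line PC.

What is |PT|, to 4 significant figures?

41.75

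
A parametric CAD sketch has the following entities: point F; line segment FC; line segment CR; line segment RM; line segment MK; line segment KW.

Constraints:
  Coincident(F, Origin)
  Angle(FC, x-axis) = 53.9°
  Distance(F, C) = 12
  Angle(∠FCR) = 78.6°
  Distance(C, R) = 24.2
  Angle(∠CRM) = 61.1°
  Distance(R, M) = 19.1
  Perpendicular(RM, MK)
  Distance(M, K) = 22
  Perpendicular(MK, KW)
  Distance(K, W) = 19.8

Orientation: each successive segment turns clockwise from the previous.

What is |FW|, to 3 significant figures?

23.2

F is at the origin; FC runs at 53.9° with length 12.0, so C = (7.07, 9.70). ∠FCR = 78.6° gives CR at -47.5° from the x-axis; with |CR| = 24.2, R = (23.4, -8.15). ∠CRM = 61.1° gives RM at -166° from the x-axis; with |RM| = 19.1, M = (4.86, -12.6). The perpendicularity gives MK at right angles to RM, so MK runs at 104°; with |MK| = 22.0, K = (-0.318, 8.75). MK ⟂ KW, so KW runs at 13.6°; with |KW| = 19.8, W = (18.9, 13.4). Then |FW| = |W − F| = 23.2.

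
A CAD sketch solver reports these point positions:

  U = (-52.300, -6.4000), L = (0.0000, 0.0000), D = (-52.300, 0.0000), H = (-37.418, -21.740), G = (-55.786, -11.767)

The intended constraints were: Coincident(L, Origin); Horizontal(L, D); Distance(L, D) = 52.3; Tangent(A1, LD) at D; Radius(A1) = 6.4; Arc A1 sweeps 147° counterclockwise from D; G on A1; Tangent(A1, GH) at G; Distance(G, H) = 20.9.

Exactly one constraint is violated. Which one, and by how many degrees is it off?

Tangent(A1, GH) at G — off by 4.50°.

L = (0.00, 0.00) ✓; L.y = 0.00, D.y = 0.00 ✓; |LD| = 52.30 ✓; ∠(UD, DL) = 90.00° ✓; |UD| = 6.400 ✓; bearing(U→G) − bearing(U→D) = 147.0° ✓; |UG| = 6.400 ✓; ∠(UG, GH) = 85.50° ✗; |GH| = 20.90 ✓.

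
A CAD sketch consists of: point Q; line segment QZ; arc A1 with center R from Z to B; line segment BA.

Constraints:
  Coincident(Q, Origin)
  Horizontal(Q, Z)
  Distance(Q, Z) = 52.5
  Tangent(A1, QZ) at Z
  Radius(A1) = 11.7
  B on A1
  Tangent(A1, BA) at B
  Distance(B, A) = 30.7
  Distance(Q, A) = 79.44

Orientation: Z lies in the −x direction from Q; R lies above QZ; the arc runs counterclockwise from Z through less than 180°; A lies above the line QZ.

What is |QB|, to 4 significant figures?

49.44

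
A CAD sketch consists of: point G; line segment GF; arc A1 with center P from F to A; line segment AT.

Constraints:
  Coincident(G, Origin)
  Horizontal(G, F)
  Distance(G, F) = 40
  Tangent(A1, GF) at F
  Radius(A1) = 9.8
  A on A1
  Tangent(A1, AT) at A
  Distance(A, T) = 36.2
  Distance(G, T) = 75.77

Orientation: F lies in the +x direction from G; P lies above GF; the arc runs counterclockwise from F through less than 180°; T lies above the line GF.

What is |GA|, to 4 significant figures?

48.76

G is at the origin; G and F share the same y with |GF| = 40.0 and F on the +x side, so F = (40.00, 0.000). The tangent condition forces PF to be normal to GF, so P = F + (0, 9.8) = (40.00, 9.800). Since PA ⟂ AT (tangency), |PT| = √(9.8² + 36.2²) = 37.50 regardless of where A sits on A1. So T lies on both circle(G, 75.77) and circle(P, 37.50); the above-GF intersection is T = (66.47, 36.36). A is the foot of the tangent from T: A = (48.51, 4.936).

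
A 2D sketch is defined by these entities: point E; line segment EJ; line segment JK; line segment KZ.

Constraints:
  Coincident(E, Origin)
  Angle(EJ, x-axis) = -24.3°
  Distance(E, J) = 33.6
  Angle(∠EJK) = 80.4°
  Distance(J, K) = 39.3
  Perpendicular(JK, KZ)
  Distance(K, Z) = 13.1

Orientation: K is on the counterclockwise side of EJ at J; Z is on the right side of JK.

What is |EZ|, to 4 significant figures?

57.21

E is at the origin; EJ runs at -24.3° with length 33.6, so J = 33.6·(cos -24.3°, sin -24.3°) = (30.62, -13.83). ∠EJK = 80.4°, so JK runs at -24.3° + (180° − 80.4°) = 75.30° from the x-axis; with |JK| = 39.3, K = J + 39.3·(cos 75.30°, sin 75.30°) = (40.60, 24.19). JK is perpendicular to KZ; with |KZ| = 13.1 on the right of JK, Z = K + 13.1·(0.9673, -0.2538) = (53.27, 20.86). Then |EZ| = |Z − E| = 57.21.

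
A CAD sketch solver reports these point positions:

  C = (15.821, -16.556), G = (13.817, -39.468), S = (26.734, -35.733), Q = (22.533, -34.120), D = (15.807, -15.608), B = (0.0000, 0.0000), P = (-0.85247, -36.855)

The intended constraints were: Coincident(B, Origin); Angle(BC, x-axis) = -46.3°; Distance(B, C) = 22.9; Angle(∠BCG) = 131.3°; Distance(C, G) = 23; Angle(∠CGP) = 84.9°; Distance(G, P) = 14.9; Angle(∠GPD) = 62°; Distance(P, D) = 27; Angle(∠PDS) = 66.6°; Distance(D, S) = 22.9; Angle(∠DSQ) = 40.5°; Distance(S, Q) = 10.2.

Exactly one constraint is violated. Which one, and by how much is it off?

Distance(S, Q) = 10.2 — off by 5.70.

B = (0.00, 0.00) ✓; BC at -46.30° ✓; |BC| = 22.90 ✓; ∠BCG = 131.3° ✓; |CG| = 23.00 ✓; ∠CGP = 84.90° ✓; |GP| = 14.90 ✓; ∠GPD = 62.00° ✓; |PD| = 27.00 ✓; ∠PDS = 66.60° ✓; |DS| = 22.90 ✓; ∠DSQ = 40.50° ✓; |SQ| = 4.500 ✗.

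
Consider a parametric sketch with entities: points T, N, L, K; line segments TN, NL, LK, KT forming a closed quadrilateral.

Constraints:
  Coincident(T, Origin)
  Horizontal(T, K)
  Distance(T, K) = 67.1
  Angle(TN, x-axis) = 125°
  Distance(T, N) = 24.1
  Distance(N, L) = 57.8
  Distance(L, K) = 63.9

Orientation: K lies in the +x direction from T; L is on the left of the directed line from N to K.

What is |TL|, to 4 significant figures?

63.10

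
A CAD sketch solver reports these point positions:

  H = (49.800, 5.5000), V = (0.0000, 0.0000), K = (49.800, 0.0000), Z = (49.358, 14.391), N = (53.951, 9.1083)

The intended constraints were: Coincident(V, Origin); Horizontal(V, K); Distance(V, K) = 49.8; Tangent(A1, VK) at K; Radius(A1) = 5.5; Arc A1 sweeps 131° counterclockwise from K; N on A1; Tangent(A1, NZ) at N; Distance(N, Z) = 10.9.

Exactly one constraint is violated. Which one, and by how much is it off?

Distance(N, Z) = 10.9 — off by 3.90.

V = (0.00, 0.00) ✓; V.y = 0.00, K.y = 0.00 ✓; |VK| = 49.80 ✓; ∠(HK, KV) = 90.00° ✓; |HK| = 5.500 ✓; bearing(H→N) − bearing(H→K) = 131.0° ✓; |HN| = 5.500 ✓; ∠(HN, NZ) = 89.99° ✓; |NZ| = 7.000 ✗.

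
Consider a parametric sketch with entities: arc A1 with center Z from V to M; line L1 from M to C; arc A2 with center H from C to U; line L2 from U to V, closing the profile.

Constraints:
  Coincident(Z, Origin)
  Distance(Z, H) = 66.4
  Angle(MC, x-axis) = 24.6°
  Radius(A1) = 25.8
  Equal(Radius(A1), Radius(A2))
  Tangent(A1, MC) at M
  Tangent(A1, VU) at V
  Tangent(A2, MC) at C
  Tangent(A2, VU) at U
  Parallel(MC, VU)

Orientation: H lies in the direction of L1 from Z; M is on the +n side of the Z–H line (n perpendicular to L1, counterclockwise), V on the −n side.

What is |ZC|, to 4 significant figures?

71.24

The slot axis is L1's direction at 24.6°, so u = (cos 24.6°, sin 24.6°) = (0.9092, 0.4163) and n = (−sin 24.6°, cos 24.6°) = (-0.4163, 0.9092). Z is at the origin and H lies 66.4 along u from Z, so H = 66.4·u = (60.37, 27.64). Tangency of A1 to both parallel lines with radius 25.8 puts M and V at Z ± 25.8·n: M = (-10.74, 23.46), V = (10.74, -23.46). Equal radii place C and U the same way about H: C = H + 25.8·n = (49.63, 51.10), U = H − 25.8·n = (71.11, 4.183). Then |ZC| = |C − Z| = 71.24.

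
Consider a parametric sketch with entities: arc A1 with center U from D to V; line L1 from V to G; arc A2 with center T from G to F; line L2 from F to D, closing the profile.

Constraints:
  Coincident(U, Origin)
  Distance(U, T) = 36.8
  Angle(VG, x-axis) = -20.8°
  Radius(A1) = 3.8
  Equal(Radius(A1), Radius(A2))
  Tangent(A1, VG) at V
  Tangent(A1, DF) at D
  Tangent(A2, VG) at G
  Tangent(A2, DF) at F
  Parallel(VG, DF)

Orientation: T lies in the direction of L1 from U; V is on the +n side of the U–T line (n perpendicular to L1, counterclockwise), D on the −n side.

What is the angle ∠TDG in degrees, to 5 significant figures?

5.7733°

The slot axis is L1's direction at -20.8°, so u = (cos -20.8°, sin -20.8°) = (0.93483, -0.35511) and n = (−sin -20.8°, cos -20.8°) = (0.35511, 0.93483). U is at the origin and T lies 36.8 along u from U, so T = 36.8·u = (34.402, -13.068). Tangency of A1 to both parallel lines with radius 3.8 puts V and D at U ± 3.8·n: V = (1.3494, 3.5523), D = (-1.3494, -3.5523). Equal radii place G and F the same way about T: G = T + 3.8·n = (35.751, -9.5156), F = T − 3.8·n = (33.052, -16.620). Then cos ∠TDG = DT·DG / (|DT||DG|), giving 5.7733°.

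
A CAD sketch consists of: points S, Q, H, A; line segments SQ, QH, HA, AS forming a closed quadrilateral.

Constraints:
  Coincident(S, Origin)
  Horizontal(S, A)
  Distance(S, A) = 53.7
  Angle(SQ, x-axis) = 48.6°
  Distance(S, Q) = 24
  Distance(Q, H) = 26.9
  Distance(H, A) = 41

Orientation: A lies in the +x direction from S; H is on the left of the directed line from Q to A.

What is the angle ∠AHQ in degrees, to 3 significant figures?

72.9°

Checks: S.y = 0.00, A.y = 0.00 ✓; |QH| = 26.90 ✓; |HA| = 41.00 ✓.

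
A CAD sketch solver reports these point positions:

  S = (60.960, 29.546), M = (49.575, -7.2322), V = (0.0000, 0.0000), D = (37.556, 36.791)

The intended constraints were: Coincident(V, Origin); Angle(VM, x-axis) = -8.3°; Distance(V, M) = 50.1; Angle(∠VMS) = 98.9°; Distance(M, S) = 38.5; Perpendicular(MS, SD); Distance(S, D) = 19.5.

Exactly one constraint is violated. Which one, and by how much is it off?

Distance(S, D) = 19.5 — off by 5.00.

V = (0.00, 0.00) ✓; VM at -8.300° ✓; |VM| = 50.10 ✓; ∠VMS = 98.90° ✓; |MS| = 38.50 ✓; ∠(MS, SD) = 90.00° ✓; |SD| = 24.50 ✗.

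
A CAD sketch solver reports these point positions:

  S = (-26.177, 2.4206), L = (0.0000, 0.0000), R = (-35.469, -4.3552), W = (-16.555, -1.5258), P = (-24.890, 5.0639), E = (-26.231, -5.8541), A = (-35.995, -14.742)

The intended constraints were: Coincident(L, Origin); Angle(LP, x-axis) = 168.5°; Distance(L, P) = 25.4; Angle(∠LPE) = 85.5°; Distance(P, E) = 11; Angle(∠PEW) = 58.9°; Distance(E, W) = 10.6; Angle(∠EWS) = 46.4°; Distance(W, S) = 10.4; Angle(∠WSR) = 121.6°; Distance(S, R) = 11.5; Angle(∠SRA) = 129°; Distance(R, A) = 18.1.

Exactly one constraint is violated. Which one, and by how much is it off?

Distance(R, A) = 18.1 — off by 7.70.

L = (0.00, 0.00) ✓; LP at 168.5° ✓; |LP| = 25.40 ✓; ∠LPE = 85.50° ✓; |PE| = 11.00 ✓; ∠PEW = 58.90° ✓; |EW| = 10.60 ✓; ∠EWS = 46.40° ✓; |WS| = 10.40 ✓; ∠WSR = 121.6° ✓; |SR| = 11.50 ✓; ∠SRA = 129.0° ✓; |RA| = 10.40 ✗.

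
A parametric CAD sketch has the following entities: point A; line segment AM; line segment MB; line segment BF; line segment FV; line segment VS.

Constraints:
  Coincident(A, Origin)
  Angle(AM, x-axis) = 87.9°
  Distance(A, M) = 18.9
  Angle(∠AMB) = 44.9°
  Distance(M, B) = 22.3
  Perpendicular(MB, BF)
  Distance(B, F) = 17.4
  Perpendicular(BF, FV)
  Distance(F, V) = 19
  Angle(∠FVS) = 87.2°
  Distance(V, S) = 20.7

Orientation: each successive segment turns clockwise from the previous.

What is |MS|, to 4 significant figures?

5.414

A is at the origin; AM runs at 87.9° with length 18.9, so M = (0.6926, 18.89). ∠AMB = 44.9° gives MB at -47.20° from the x-axis; with |MB| = 22.3, B = (15.84, 2.525). The perpendicularity gives BF at right angles to MB, so BF runs at -137.2°; with |BF| = 17.4, F = (3.077, -9.297). BF ⟂ FV, so FV runs at 132.8°; with |FV| = 19.0, V = (-9.832, 4.644). ∠FVS = 87.2° gives VS at 40.00° from the x-axis; with |VS| = 20.7, S = (6.025, 17.95). Then |MS| = |S − M| = 5.414.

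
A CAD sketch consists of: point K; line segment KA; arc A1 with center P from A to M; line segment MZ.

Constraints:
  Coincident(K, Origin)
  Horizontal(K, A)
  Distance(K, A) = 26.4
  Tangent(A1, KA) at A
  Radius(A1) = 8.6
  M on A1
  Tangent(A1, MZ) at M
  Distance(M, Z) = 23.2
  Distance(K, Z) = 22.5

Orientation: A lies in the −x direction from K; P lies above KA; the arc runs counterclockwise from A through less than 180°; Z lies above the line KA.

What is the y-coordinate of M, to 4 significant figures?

3.381

Checks: |PM| = 8.600 ✓; ∠(PM, MZ) = 90.00° ✓; |MZ| = 23.20 ✓; |KZ| = 22.50 ✓.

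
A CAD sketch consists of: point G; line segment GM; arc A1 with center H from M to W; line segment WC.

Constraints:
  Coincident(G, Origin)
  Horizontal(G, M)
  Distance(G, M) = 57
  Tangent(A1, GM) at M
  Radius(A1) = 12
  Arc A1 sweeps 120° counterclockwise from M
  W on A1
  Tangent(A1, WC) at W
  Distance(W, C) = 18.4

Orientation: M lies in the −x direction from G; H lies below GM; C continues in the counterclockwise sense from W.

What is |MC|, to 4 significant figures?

33.96

On A1, M sits at bearing 90° from H; a 120° counterclockwise sweep puts W at bearing 210°, so W = H + 12.0·(cos 210°, sin 210°) = (-67.39, -18.00). A1 meets WC tangentially, so HW is at right angles to WC, so WC runs along (−sin 210°, cos 210°); with |WC| = 18.4, C = (-58.19, -33.93). Then |MC| = |C − M| = 33.96.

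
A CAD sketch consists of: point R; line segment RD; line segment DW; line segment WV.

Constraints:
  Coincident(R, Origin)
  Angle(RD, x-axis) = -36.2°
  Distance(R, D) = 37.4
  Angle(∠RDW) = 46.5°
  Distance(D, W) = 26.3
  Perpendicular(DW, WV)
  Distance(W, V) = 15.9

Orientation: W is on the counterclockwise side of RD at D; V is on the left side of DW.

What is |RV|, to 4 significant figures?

11.24

∠RDW = 46.5°, so DW runs at -36.2° + (180° − 46.5°) = 97.30° from the x-axis; with |DW| = 26.3, W = D + 26.3·(cos 97.30°, sin 97.30°) = (26.84, 3.998). The perpendicularity gives WV at right angles to DW; with |WV| = 15.9 on the left of DW, V = W + 15.9·(-0.9919, -0.1271) = (11.07, 1.978). Then |RV| = |V − R| = 11.24.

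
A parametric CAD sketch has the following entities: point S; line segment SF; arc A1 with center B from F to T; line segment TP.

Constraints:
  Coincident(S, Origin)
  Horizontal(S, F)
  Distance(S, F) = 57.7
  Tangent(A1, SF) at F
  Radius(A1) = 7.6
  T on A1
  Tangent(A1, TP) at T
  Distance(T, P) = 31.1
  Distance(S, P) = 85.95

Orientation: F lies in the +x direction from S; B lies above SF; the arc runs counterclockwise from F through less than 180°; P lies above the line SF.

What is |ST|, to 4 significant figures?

64.26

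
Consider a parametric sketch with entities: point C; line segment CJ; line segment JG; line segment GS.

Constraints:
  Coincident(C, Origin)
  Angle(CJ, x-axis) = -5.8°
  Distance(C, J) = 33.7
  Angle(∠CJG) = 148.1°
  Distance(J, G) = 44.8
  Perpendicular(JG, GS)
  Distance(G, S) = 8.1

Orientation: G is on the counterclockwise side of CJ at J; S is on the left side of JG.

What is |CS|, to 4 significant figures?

74.05

C is at the origin; CJ runs at -5.8° with length 33.7, so J = 33.7·(cos -5.8°, sin -5.8°) = (33.53, -3.406). ∠CJG = 148.1°, so JG runs at -5.8° + (180° − 148.1°) = 26.10° from the x-axis; with |JG| = 44.8, G = J + 44.8·(cos 26.10°, sin 26.10°) = (73.76, 16.30). The perpendicularity gives GS at right angles to JG; with |GS| = 8.1 on the left of JG, S = G + 8.1·(-0.4399, 0.8980) = (70.20, 23.58). Then |CS| = |S − C| = 74.05.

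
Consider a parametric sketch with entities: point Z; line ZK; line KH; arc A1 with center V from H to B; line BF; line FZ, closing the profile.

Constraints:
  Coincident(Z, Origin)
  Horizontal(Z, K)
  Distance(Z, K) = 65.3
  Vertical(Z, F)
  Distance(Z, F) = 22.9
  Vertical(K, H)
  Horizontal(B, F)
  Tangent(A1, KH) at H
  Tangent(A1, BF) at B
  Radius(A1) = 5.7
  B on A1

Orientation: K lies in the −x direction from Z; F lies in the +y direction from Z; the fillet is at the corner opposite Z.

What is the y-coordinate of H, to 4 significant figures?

17.20

Z is at the origin; ZK is horizontal with |ZK| = 65.3 and K on the −x side, so K = (-65.30, 0.000). Z and F share the same x with |ZF| = 22.9 and F on the +y side, so F = (0.000, 22.90). The virtual corner opposite Z is at (-65.30, 22.90). Since A1 is tangent to KH there, VH ⟂ KH and since A1 is tangent to BF there, VB ⟂ BF, with radius 5.7, so the center V sits 5.7 in from both sides at V = (-59.60, 17.20). That places the tangent points at H = (-65.30, 17.20) on KH and B = (-59.60, 22.90) on BF. So H.y = 17.20.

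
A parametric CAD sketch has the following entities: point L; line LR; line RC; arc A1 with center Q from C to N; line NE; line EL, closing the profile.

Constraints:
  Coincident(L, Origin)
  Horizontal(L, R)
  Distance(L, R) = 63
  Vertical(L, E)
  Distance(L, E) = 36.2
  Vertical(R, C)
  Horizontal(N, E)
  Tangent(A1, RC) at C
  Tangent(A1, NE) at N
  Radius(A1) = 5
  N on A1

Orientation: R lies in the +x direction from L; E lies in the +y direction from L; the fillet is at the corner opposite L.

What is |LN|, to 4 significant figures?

68.37

L is at the origin; LR is horizontal with |LR| = 63.0 and R on the +x side, so R = (63.00, 0.000). L and E share the same x with |LE| = 36.2 and E on the +y side, so E = (0.000, 36.20). The virtual corner opposite L is at (63.00, 36.20). Tangency of A1 to RC means the radius QC is perpendicular to RC and tangency of A1 to NE means the radius QN is perpendicular to NE, with radius 5.0, so the center Q sits 5.0 in from both sides at Q = (58.00, 31.20). That places the tangent points at C = (63.00, 31.20) on RC and N = (58.00, 36.20) on NE. Then |LN| = |N − L| = 68.37.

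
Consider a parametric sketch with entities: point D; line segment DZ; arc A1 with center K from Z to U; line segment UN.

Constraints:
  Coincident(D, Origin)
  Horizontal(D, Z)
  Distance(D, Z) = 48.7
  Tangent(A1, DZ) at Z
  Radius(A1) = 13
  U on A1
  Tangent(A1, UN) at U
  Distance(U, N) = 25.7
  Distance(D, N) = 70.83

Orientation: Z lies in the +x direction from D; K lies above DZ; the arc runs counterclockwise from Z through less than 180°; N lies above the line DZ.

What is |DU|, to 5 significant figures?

63.312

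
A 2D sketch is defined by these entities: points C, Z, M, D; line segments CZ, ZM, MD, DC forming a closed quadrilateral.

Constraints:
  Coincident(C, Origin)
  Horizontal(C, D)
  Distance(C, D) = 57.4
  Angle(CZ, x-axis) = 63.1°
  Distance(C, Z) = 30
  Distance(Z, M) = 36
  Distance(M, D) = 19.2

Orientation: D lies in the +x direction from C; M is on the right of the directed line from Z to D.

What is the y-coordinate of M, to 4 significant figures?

0.5015

Checks: |ZM| = 36.00 ✓; |MD| = 19.20 ✓.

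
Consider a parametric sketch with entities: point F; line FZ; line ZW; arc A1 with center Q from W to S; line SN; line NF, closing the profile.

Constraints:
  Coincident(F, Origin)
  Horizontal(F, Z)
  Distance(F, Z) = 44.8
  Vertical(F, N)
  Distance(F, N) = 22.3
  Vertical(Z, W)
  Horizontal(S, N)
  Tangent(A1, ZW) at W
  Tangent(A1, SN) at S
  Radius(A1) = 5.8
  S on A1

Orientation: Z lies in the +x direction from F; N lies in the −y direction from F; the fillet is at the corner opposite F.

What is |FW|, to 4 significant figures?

47.74

F is at the origin; FZ is horizontal with |FZ| = 44.8 and Z on the +x side, so Z = (44.80, 0.000). F and N share the same x with |FN| = 22.3 and N on the −y side, so N = (0.000, -22.30). The virtual corner opposite F is at (44.80, -22.30). The tangent condition forces QW to be normal to ZW and since A1 is tangent to SN there, QS ⟂ SN, with radius 5.8, so the center Q sits 5.8 in from both sides at Q = (39.00, -16.50). That places the tangent points at W = (44.80, -16.50) on ZW and S = (39.00, -22.30) on SN. Then |FW| = |W − F| = 47.74.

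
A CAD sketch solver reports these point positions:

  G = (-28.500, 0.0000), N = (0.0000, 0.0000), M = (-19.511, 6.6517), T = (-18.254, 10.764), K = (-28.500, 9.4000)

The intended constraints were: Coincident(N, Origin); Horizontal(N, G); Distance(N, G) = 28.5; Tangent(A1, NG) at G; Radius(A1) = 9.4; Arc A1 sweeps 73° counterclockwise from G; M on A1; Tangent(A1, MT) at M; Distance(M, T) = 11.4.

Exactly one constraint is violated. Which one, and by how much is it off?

Distance(M, T) = 11.4 — off by 7.10.

N = (0.00, 0.00) ✓; N.y = 0.00, G.y = 0.00 ✓; |NG| = 28.50 ✓; ∠(KG, GN) = 90.00° ✓; |KG| = 9.400 ✓; bearing(K→M) − bearing(K→G) = 73.00° ✓; |KM| = 9.400 ✓; ∠(KM, MT) = 90.00° ✓; |MT| = 4.300 ✗.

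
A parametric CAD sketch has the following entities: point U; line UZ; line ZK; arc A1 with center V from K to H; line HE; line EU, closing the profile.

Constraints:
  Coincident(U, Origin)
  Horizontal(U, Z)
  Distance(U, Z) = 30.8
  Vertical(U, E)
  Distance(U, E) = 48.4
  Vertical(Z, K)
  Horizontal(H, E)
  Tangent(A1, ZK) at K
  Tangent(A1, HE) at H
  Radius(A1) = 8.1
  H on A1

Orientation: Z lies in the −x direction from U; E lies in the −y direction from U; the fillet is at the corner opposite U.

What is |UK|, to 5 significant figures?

50.722

The virtual corner opposite U is at (-30.800, -48.400). Since A1 is tangent to ZK there, VK ⟂ ZK and A1 meets HE tangentially, so VH is at right angles to HE, with radius 8.1, so the center V sits 8.1 in from both sides at V = (-22.700, -40.300). That places the tangent points at K = (-30.800, -40.300) on ZK and H = (-22.700, -48.400) on HE. Then |UK| = |K − U| = 50.722.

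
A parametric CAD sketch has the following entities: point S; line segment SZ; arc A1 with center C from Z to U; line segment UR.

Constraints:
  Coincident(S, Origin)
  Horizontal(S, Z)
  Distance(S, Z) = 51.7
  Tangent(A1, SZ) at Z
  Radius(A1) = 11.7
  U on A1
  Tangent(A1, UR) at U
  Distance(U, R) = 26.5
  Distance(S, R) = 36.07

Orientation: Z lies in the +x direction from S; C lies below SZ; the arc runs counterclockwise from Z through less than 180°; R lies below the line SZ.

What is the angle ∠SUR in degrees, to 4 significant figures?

57.06°

Checks: |CZ| = 11.70 ✓; |CU| = 11.70 ✓; ∠(CU, UR) = 90.00° ✓; |UR| = 26.50 ✓; |SR| = 36.07 ✓.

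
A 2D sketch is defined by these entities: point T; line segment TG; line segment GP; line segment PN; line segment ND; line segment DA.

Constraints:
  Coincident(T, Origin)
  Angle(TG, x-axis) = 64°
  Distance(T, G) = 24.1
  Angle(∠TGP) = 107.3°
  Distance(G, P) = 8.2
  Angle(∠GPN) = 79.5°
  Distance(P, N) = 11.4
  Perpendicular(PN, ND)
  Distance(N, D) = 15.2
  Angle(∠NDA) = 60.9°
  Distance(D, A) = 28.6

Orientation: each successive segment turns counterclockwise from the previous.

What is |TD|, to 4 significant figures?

14.66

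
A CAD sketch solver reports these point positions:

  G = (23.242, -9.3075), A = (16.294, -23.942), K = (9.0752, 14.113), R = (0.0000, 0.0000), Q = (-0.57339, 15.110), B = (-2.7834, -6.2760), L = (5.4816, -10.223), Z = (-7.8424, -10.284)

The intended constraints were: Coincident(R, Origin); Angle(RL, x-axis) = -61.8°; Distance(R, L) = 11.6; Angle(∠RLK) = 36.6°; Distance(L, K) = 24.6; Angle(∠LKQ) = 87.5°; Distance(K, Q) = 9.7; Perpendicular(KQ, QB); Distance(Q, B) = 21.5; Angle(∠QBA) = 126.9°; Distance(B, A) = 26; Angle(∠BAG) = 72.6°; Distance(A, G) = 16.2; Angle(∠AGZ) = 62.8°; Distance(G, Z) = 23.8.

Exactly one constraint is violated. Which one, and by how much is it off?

Distance(G, Z) = 23.8 — off by 7.30.

R = (0.00, 0.00) ✓; RL at -61.80° ✓; |RL| = 11.60 ✓; ∠RLK = 36.60° ✓; |LK| = 24.60 ✓; ∠LKQ = 87.50° ✓; |KQ| = 9.700 ✓; ∠(KQ, QB) = 90.00° ✓; |QB| = 21.50 ✓; ∠QBA = 126.9° ✓; |BA| = 26.00 ✓; ∠BAG = 72.60° ✓; |AG| = 16.20 ✓; ∠AGZ = 62.80° ✓; |GZ| = 31.10 ✗.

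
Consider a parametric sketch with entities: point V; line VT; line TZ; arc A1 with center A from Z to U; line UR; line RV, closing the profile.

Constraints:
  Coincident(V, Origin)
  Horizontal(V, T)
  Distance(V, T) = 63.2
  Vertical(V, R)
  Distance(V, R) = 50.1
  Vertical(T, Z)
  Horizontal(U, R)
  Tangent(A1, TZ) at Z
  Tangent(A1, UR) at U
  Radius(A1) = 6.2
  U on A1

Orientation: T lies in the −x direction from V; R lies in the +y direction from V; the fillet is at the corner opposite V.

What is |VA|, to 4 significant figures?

71.95

V is at the origin; V and T share the same y with |VT| = 63.2 and T on the −x side, so T = (-63.20, 0.000). V and R share the same x with |VR| = 50.1 and R on the +y side, so R = (0.000, 50.10). The virtual corner opposite V is at (-63.20, 50.10). Tangency of A1 to TZ means the radius AZ is perpendicular to TZ and since A1 is tangent to UR there, AU ⟂ UR, with radius 6.2, so the center A sits 6.2 in from both sides at A = (-57.00, 43.90). Then |VA| = |A − V| = 71.95.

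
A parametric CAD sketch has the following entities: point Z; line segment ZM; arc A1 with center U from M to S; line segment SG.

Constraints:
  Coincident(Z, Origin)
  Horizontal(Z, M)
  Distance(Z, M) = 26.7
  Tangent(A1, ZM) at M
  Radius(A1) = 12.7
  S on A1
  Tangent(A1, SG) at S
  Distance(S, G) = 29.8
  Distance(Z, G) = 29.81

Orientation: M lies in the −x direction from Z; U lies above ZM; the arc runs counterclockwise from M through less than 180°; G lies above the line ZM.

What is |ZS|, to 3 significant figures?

17.2

Z is at the origin; Z and M share the same y with |ZM| = 26.7 and M on the −x side, so M = (-26.7, 0.00). The tangent condition forces UM to be normal to ZM, so U = M + (0, 12.7) = (-26.7, 12.7). Since US ⟂ SG (tangency), |UG| = √(12.7² + 29.8²) = 32.4 regardless of where S sits on A1. So G lies on both circle(Z, 29.81) and circle(U, 32.4); the above-ZM intersection is G = (0.813, 29.8). S is the foot of the tangent from G: S = (-16.3, 5.41).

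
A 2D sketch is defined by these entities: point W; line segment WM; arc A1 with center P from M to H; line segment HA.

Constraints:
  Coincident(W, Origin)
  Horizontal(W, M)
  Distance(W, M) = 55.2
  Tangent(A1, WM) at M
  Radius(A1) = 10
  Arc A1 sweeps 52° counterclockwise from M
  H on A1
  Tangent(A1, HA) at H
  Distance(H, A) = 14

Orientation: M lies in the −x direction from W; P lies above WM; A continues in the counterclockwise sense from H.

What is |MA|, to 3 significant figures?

22.2

On A1, M sits at bearing -90° from P; a 52° counterclockwise sweep puts H at bearing -38°, so H = P + 10.0·(cos -38°, sin -38°) = (-47.3, 3.84). The tangent condition forces PH to be normal to HA, so HA runs along (−sin -38°, cos -38°); with |HA| = 14.0, A = (-38.7, 14.9). Then |MA| = |A − M| = 22.2.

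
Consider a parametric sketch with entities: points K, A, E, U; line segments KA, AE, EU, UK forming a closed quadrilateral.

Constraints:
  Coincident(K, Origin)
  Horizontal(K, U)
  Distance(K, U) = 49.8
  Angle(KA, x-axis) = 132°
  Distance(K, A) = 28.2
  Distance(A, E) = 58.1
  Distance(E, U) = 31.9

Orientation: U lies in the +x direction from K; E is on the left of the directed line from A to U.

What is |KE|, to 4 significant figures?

48.75

Checks: |AE| = 58.10 ✓; |EU| = 31.90 ✓.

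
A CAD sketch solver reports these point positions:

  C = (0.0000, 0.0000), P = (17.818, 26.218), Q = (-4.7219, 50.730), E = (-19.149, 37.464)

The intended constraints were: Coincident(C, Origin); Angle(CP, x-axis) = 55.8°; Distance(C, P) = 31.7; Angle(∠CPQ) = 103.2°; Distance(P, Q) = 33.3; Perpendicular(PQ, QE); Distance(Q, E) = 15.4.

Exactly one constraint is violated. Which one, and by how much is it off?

Distance(Q, E) = 15.4 — off by 4.20.

C = (0.00, 0.00) ✓; CP at 55.80° ✓; |CP| = 31.70 ✓; ∠CPQ = 103.2° ✓; |PQ| = 33.30 ✓; ∠(PQ, QE) = 90.00° ✓; |QE| = 19.60 ✗.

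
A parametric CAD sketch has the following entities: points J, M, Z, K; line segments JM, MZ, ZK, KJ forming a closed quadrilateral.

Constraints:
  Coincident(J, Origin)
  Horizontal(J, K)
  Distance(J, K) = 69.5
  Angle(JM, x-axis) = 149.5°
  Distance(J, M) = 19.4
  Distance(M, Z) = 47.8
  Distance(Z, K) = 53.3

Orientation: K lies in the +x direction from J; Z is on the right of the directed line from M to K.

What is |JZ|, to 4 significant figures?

28.78

J is at the origin; J and K share the same y with |JK| = 69.5 and K in +x, so K = (69.5, 0). JM runs at 149.5° with |JM| = 19.4, so M = (-16.72, 9.846). Z is determined by |MZ| = 47.8 and |ZK| = 53.3 together: it lies at the intersection of circle(M, 47.8) and circle(K, 53.3). With |MK| = 86.78, the foot of the radical line on MK is 40.18 from M and the perpendicular offset is √(47.8² − 40.18²) = 25.89. Taking the right-of-MK solution: Z = (20.27, -20.43).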